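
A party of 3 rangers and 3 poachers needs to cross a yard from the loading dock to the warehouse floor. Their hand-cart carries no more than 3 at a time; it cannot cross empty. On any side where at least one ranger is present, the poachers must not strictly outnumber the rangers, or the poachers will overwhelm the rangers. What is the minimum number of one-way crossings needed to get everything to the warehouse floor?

Counting alone: each trip to the warehouse floor takes at most 3 across and each return brings at least 1 back, so after t trips out (and t−1 returns) at most 3t − (t−1) of the 6 are across; that first reaches 6 at t = 3, so at least 5 crossings are needed.
The plan below uses exactly 5 crossings, so it is optimal:
1. 2 poachers → the warehouse floor.  (the loading dock: 3R 1P; the warehouse floor: 0R 2P)
2. 1 poacher ← the loading dock.  (the loading dock: 3R 2P; the warehouse floor: 0R 1P)
3. 3 rangers → the warehouse floor.  (the loading dock: 0R 2P; the warehouse floor: 3R 1P)
4. 1 poacher ← the loading dock.  (the loading dock: 0R 3P; the warehouse floor: 3R 0P)
5. 3 poachers → the warehouse floor.  (the loading dock: 0R 0P; the warehouse floor: 3R 3P)

5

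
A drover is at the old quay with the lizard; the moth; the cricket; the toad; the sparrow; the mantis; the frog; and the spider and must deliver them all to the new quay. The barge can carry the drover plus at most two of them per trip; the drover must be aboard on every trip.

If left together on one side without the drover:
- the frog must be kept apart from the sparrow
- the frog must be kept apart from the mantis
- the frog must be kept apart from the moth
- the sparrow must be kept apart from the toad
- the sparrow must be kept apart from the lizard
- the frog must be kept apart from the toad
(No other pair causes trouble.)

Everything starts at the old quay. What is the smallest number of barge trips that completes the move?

Counting alone: the drover can take at most 2 across per trip to the new quay, so moving all 8 needs at least 4 loaded trips out, with a return between consecutive ones — at least 7 crossings.
The safety rule pushes this higher. Following every safe sequence of crossings, the most of the 8 that can be at the new quay as the barge arrives there on crossings 7, 9, 11 is 5, 6, 7 respectively — never all 8.
So no plan with fewer than 13 crossings exists, and this one achieves 13:
1. Drover goes to the new quay with the frog and the sparrow.
2. Drover goes back to the old quay with the sparrow.
3. Drover goes to the new quay with the lizard and the toad.
4. Drover goes back to the old quay with the toad.
5. Drover goes to the new quay with the moth and the toad.
6. Drover goes back to the old quay with the frog.
7. Drover goes to the new quay with the cricket and the frog.
8. Drover goes back to the old quay with the frog.
9. Drover goes to the new quay with the mantis and the sparrow.
10. Drover goes back to the old quay with the sparrow.
11. Drover goes to the new quay with the sparrow and the spider.
12. Drover goes back to the old quay with the sparrow.
13. Drover goes to the new quay with the frog and the sparrow.

13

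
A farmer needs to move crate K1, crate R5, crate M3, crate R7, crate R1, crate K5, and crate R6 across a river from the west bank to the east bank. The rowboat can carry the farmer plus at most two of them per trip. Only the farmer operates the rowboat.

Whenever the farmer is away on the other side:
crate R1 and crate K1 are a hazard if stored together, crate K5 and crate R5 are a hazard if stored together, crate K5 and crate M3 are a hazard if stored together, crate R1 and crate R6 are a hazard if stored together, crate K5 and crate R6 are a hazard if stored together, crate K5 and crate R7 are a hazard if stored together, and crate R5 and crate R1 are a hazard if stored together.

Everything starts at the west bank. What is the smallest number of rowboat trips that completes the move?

Counting alone: the farmer can take at most 2 across per trip to the east bank, so moving all 7 needs at least 4 loaded trips out, with a return between consecutive ones — at least 7 crossings.
The safety rule pushes this higher. Following every safe sequence of crossings, the most of the 7 that can be at the east bank as the rowboat arrives there on crossing 7 is 6 — never all 7.
So no plan with fewer than 9 crossings exists, and this one achieves 9:
1. Farmer goes to the east bank with crate K5 and crate R1.  [the west bank: crate K1, crate M3, crate R5, crate R6, crate R7 | the east bank: crate K5, crate R1]
2. Farmer goes back to the west bank alone.  [the west bank: crate K1, crate M3, crate R5, crate R6, crate R7 | the east bank: crate K5, crate R1]
3. Farmer goes to the east bank with crate K1.  [the west bank: crate M3, crate R5, crate R6, crate R7 | the east bank: crate K1, crate K5, crate R1]
4. Farmer goes back to the west bank with crate R1.  [the west bank: crate M3, crate R1, crate R5, crate R6, crate R7 | the east bank: crate K1, crate K5]
5. Farmer goes to the east bank with crate R5 and crate R6.  [the west bank: crate M3, crate R1, crate R7 | the east bank: crate K1, crate K5, crate R5, crate R6]
6. Farmer goes back to the west bank with crate K5.  [the west bank: crate K5, crate M3, crate R1, crate R7 | the east bank: crate K1, crate R5, crate R6]
7. Farmer goes to the east bank with crate M3 and crate R7.  [the west bank: crate K5, crate R1 | the east bank: crate K1, crate M3, crate R5, crate R6, crate R7]
8. Farmer goes back to the west bank alone.  [the west bank: crate K5, crate R1 | the east bank: crate K1, crate M3, crate R5, crate R6, crate R7]
9. Farmer goes to the east bank with crate K5 and crate R1.  [the west bank: — | the east bank: crate K1, crate K5, crate M3, crate R1, crate R5, crate R6, crate R7]

9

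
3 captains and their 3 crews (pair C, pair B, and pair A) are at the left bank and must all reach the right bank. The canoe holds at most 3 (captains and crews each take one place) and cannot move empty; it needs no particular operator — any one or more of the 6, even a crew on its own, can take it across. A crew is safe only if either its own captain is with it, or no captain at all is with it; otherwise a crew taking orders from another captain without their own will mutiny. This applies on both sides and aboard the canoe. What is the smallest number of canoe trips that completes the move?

Counting alone: each trip to the right bank takes at most 3 across and each return brings at least 1 back, so after t trips out (and t−1 returns) at most 3t − (t−1) of the 6 are across; that first reaches 6 at t = 3, so at least 5 crossings are needed.
The plan below uses exactly 5 crossings, so it is optimal:
1. captain C and crew C cross → the right bank.
2. captain C crosses ← the left bank.
3. captain A, captain B, and captain C cross → the right bank.
4. crew C crosses ← the left bank.
5. crew A, crew B, and crew C cross → the right bank.

5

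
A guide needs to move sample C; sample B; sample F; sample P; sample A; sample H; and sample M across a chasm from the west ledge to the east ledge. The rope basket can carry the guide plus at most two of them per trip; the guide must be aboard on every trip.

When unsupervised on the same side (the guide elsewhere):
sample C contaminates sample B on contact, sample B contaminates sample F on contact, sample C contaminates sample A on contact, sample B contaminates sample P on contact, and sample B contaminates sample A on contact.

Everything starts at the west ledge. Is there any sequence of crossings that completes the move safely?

Yes

1. Guide goes to the east ledge with sample B and sample C.
2. Guide goes back to the west ledge with sample C.
3. Guide goes to the east ledge with sample C and sample F.
4. Guide goes back to the west ledge with sample B.
5. Guide goes to the east ledge with sample B and sample P.
6. Guide goes back to the west ledge with sample B.
7. Guide goes to the east ledge with sample B and sample H.
8. Guide goes back to the west ledge with sample B.
9. Guide goes to the east ledge with sample B and sample M.
10. Guide goes back to the west ledge with sample B.
11. Guide goes to the east ledge with sample A and sample B.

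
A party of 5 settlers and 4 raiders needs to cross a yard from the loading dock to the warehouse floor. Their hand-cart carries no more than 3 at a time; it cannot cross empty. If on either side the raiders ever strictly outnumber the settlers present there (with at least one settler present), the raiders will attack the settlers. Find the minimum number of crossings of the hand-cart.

Counting alone: each trip to the warehouse floor takes at most 3 across and each return brings at least 1 back, so after t trips out (and t−1 returns) at most 3t − (t−1) of the 9 are across; that first reaches 9 at t = 4, so at least 7 crossings are needed.
The plan below uses exactly 7 crossings, so it is optimal:
1. 3 raiders → the warehouse floor.  (the loading dock: 5S 1R; the warehouse floor: 0S 3R)
2. 1 raider ← the loading dock.  (the loading dock: 5S 2R; the warehouse floor: 0S 2R)
3. 3 settlers → the warehouse floor.  (the loading dock: 2S 2R; the warehouse floor: 3S 2R)
4. 1 settler ← the loading dock.  (the loading dock: 3S 2R; the warehouse floor: 2S 2R)
5. 2 settlers and 1 raider → the warehouse floor.  (the loading dock: 1S 1R; the warehouse floor: 4S 3R)
6. 1 settler ← the loading dock.  (the loading dock: 2S 1R; the warehouse floor: 3S 3R)
7. 2 settlers and 1 raider → the warehouse floor.  (the loading dock: 0S 0R; the warehouse floor: 5S 4R)

7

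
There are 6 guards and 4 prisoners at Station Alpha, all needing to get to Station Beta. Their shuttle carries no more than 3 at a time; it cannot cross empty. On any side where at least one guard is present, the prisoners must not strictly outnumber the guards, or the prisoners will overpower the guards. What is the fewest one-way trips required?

Counting alone: each trip to Station Beta takes at most 3 across and each return brings at least 1 back, so after t trips out (and t−1 returns) at most 3t − (t−1) of the 10 are across; that first reaches 10 at t = 5, so at least 9 crossings are needed.
The plan below uses exactly 9 crossings, so it is optimal:
1. 2 prisoners → Station Beta.  (Station Alpha: 6G 2P; Station Beta: 0G 2P)
2. 1 prisoner ← Station Alpha.  (Station Alpha: 6G 3P; Station Beta: 0G 1P)
3. 3 prisoners → Station Beta.  (Station Alpha: 6G 0P; Station Beta: 0G 4P)
4. 1 prisoner ← Station Alpha.  (Station Alpha: 6G 1P; Station Beta: 0G 3P)
5. 3 guards → Station Beta.  (Station Alpha: 3G 1P; Station Beta: 3G 3P)
6. 1 prisoner ← Station Alpha.  (Station Alpha: 3G 2P; Station Beta: 3G 2P)
7. 1 guard and 2 prisoners → Station Beta.  (Station Alpha: 2G 0P; Station Beta: 4G 4P)
8. 1 prisoner ← Station Alpha.  (Station Alpha: 2G 1P; Station Beta: 4G 3P)
9. 2 guards and 1 prisoner → Station Beta.  (Station Alpha: 0G 0P; Station Beta: 6G 4P)

9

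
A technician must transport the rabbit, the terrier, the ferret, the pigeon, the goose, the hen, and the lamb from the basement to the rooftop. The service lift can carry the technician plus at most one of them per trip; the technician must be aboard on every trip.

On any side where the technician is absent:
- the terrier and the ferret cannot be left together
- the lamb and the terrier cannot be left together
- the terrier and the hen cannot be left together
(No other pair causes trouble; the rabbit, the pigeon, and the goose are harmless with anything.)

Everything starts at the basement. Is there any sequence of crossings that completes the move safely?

No

Following every safe sequence of crossings from the start, the most of the 7 that can be at the rooftop as the service lift arrives there on crossings 1, 3, 5, 7, 9 is 1, 2, 3, 4, 5 respectively; the best ever achieved is 5 of 7.
From crossing 11 on, no configuration arises that was not already reachable earlier: only 72 distinct safe configurations (who is on which side, and where the service lift is) can ever be reached, none of them has everyone across, and every continuation just revisits them. So no valid plan exists.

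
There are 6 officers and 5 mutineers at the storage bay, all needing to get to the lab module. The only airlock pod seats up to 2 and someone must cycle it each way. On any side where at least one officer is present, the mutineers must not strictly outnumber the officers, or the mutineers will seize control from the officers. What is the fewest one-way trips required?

Counting alone: each trip to the lab module takes at most 2 across and each return brings at least 1 back, so after t trips out (and t−1 returns) at most 2t − (t−1) of the 11 are across; that first reaches 11 at t = 10, so at least 19 crossings are needed.
The plan below uses exactly 19 crossings, so it is optimal:
1. 2 mutineers → the lab module.  (the storage bay: 6O 3M; the lab module: 0O 2M)
2. 1 mutineer ← the storage bay.  (the storage bay: 6O 4M; the lab module: 0O 1M)
3. 2 mutineers → the lab module.  (the storage bay: 6O 2M; the lab module: 0O 3M)
4. 1 mutineer ← the storage bay.  (the storage bay: 6O 3M; the lab module: 0O 2M)
5. 2 officers → the lab module.  (the storage bay: 4O 3M; the lab module: 2O 2M)
6. 1 mutineer ← the storage bay.  (the storage bay: 4O 4M; the lab module: 2O 1M)
7. 1 officer and 1 mutineer → the lab module.  (the storage bay: 3O 3M; the lab module: 3O 2M)
8. 1 officer ← the storage bay.  (the storage bay: 4O 3M; the lab module: 2O 2M)
9. 1 officer and 1 mutineer → the lab module.  (the storage bay: 3O 2M; the lab module: 3O 3M)
10. 1 mutineer ← the storage bay.  (the storage bay: 3O 3M; the lab module: 3O 2M)
11. 1 officer and 1 mutineer → the lab module.  (the storage bay: 2O 2M; the lab module: 4O 3M)
12. 1 officer ← the storage bay.  (the storage bay: 3O 2M; the lab module: 3O 3M)
13. 1 officer and 1 mutineer → the lab module.  (the storage bay: 2O 1M; the lab module: 4O 4M)
14. 1 mutineer ← the storage bay.  (the storage bay: 2O 2M; the lab module: 4O 3M)
15. 1 officer and 1 mutineer → the lab module.  (the storage bay: 1O 1M; the lab module: 5O 4M)
16. 1 officer ← the storage bay.  (the storage bay: 2O 1M; the lab module: 4O 4M)
17. 1 officer and 1 mutineer → the lab module.  (the storage bay: 1O 0M; the lab module: 5O 5M)
18. 1 mutineer ← the storage bay.  (the storage bay: 1O 1M; the lab module: 5O 4M)
19. 1 officer and 1 mutineer → the lab module.  (the storage bay: 0O 0M; the lab module: 6O 5M)

19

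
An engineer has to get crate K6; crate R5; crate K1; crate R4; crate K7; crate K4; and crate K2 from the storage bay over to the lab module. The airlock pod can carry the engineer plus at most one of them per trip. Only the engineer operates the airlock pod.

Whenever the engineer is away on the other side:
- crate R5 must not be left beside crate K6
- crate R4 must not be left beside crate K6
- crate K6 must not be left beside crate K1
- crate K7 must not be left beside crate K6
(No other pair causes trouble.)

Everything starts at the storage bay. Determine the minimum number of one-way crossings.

Following every safe sequence of crossings from the start, the most of the 7 that can be at the lab module as the airlock pod arrives there on crossings 1, 3, 5, 7 is 1, 2, 3, 4 respectively; the best ever achieved is 4 of 7.
From crossing 9 on, no configuration arises that was not already reachable earlier: only 44 distinct safe configurations (who is on which side, and where the airlock pod is) can ever be reached, none of them has everyone across, and every continuation just revisits them. So no valid plan exists.

impossible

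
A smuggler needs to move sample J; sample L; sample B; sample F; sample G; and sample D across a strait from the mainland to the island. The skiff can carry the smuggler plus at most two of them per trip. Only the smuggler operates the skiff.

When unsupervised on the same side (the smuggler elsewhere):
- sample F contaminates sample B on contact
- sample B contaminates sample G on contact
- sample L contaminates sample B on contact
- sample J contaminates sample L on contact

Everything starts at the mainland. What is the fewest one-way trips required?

7

Counting alone: the smuggler can take at most 2 across per trip to the island, so moving all 6 needs at least 3 loaded trips out, with a return between consecutive ones — at least 5 crossings.
The safety rule pushes this higher. Following every safe sequence of crossings, the most of the 6 that can be at the island as the skiff arrives there on crossing 5 is 5 — never all 6.
So no plan with fewer than 7 crossings exists, and this one achieves 7:
1. Smuggler goes to the island with sample B and sample J.
2. Smuggler goes back to the mainland alone.
3. Smuggler goes to the island with sample D.
4. Smuggler goes back to the mainland alone.
5. Smuggler goes to the island with sample F and sample G.
6. Smuggler goes back to the mainland with sample B.
7. Smuggler goes to the island with sample B and sample L.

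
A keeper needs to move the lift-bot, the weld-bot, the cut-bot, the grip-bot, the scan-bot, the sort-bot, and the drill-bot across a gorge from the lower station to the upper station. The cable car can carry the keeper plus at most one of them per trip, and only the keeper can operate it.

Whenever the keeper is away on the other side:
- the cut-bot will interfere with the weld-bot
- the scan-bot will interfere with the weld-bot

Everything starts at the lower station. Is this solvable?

1. Keeper goes to the upper station with the weld-bot.  [the lower station: the cut-bot, the drill-bot, the grip-bot, the lift-bot, the scan-bot, the sort-bot | the upper station: the weld-bot]
2. Keeper goes back to the lower station alone.  [the lower station: the cut-bot, the drill-bot, the grip-bot, the lift-bot, the scan-bot, the sort-bot | the upper station: the weld-bot]
3. Keeper goes to the upper station with the lift-bot.  [the lower station: the cut-bot, the drill-bot, the grip-bot, the scan-bot, the sort-bot | the upper station: the lift-bot, the weld-bot]
4. Keeper goes back to the lower station alone.  [the lower station: the cut-bot, the drill-bot, the grip-bot, the scan-bot, the sort-bot | the upper station: the lift-bot, the weld-bot]
5. Keeper goes to the upper station with the cut-bot.  [the lower station: the drill-bot, the grip-bot, the scan-bot, the sort-bot | the upper station: the cut-bot, the lift-bot, the weld-bot]
6. Keeper goes back to the lower station with the weld-bot.  [the lower station: the drill-bot, the grip-bot, the scan-bot, the sort-bot, the weld-bot | the upper station: the cut-bot, the lift-bot]
7. Keeper goes to the upper station with the scan-bot.  [the lower station: the drill-bot, the grip-bot, the sort-bot, the weld-bot | the upper station: the cut-bot, the lift-bot, the scan-bot]
8. Keeper goes back to the lower station alone.  [the lower station: the drill-bot, the grip-bot, the sort-bot, the weld-bot | the upper station: the cut-bot, the lift-bot, the scan-bot]
9. Keeper goes to the upper station with the grip-bot.  [the lower station: the drill-bot, the sort-bot, the weld-bot | the upper station: the cut-bot, the grip-bot, the lift-bot, the scan-bot]
10. Keeper goes back to the lower station alone.  [the lower station: the drill-bot, the sort-bot, the weld-bot | the upper station: the cut-bot, the grip-bot, the lift-bot, the scan-bot]
11. Keeper goes to the upper station with the sort-bot.  [the lower station: the drill-bot, the weld-bot | the upper station: the cut-bot, the grip-bot, the lift-bot, the scan-bot, the sort-bot]
12. Keeper goes back to the lower station alone.  [the lower station: the drill-bot, the weld-bot | the upper station: the cut-bot, the grip-bot, the lift-bot, the scan-bot, the sort-bot]
13. Keeper goes to the upper station with the drill-bot.  [the lower station: the weld-bot | the upper station: the cut-bot, the drill-bot, the grip-bot, the lift-bot, the scan-bot, the sort-bot]
14. Keeper goes back to the lower station alone.  [the lower station: the weld-bot | the upper station: the cut-bot, the drill-bot, the grip-bot, the lift-bot, the scan-bot, the sort-bot]
15. Keeper goes to the upper station with the weld-bot.  [the lower station: — | the upper station: the cut-bot, the drill-bot, the grip-bot, the lift-bot, the scan-bot, the sort-bot, the weld-bot]

Yes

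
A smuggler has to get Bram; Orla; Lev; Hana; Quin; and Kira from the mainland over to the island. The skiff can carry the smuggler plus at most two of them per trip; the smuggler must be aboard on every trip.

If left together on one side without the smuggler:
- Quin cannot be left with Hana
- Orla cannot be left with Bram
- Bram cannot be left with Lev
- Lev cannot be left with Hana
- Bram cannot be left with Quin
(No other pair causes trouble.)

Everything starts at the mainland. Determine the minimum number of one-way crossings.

Counting alone: the smuggler can take at most 2 across per trip to the island, so moving all 6 needs at least 3 loaded trips out, with a return between consecutive ones — at least 5 crossings.
The safety rule pushes this higher. Following every safe sequence of crossings, the most of the 6 that can be at the island as the skiff arrives there on crossing 5 is 5 — never all 6.
So no plan with fewer than 7 crossings exists, and this one achieves 7:
1. Smuggler goes to the island with Bram and Hana.
2. Smuggler goes back to the mainland alone.
3. Smuggler goes to the island with Lev and Orla.
4. Smuggler goes back to the mainland with Bram and Hana.
5. Smuggler goes to the island with Kira and Quin.
6. Smuggler goes back to the mainland alone.
7. Smuggler goes to the island with Bram and Hana.

7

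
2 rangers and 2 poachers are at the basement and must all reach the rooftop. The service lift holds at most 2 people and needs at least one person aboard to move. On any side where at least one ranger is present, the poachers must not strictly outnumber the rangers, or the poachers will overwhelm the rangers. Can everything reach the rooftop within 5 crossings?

Yes — this plan uses 5 crossings (≤ 5):
1. 2 poachers → the rooftop.  (the basement: 2R 0P; the rooftop: 0R 2P)
2. 1 poacher ← the basement.  (the basement: 2R 1P; the rooftop: 0R 1P)
3. 2 rangers → the rooftop.  (the basement: 0R 1P; the rooftop: 2R 1P)
4. 1 poacher ← the basement.  (the basement: 0R 2P; the rooftop: 2R 0P)
5. 2 poachers → the rooftop.  (the basement: 0R 0P; the rooftop: 2R 2P)

Yes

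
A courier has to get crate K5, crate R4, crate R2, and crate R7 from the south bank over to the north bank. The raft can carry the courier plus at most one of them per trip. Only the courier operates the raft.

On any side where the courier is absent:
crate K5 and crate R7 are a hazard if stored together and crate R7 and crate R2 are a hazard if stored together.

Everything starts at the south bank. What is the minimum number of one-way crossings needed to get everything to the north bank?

9

Counting alone: the courier can take at most 1 across per trip to the north bank, so moving all 4 needs at least 4 loaded trips out, with a return between consecutive ones — at least 7 crossings.
The safety rule pushes this higher. Following every safe sequence of crossings, the most of the 4 that can be at the north bank as the raft arrives there on crossing 7 is 3 — never all 4.
So no plan with fewer than 9 crossings exists, and this one achieves 9:
1. Courier goes to the north bank with crate R7.
2. Courier goes back to the south bank alone.
3. Courier goes to the north bank with crate K5.
4. Courier goes back to the south bank with crate R7.
5. Courier goes to the north bank with crate R2.
6. Courier goes back to the south bank alone.
7. Courier goes to the north bank with crate R4.
8. Courier goes back to the south bank alone.
9. Courier goes to the north bank with crate R7.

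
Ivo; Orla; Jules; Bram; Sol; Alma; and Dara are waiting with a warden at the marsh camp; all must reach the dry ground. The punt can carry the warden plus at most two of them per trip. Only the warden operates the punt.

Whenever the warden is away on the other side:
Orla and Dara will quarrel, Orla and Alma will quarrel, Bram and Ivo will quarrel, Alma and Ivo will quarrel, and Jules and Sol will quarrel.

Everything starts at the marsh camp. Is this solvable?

Whatever the first load, the items left behind include a forbidden pair without the warden. No opening move is safe, so no plan exists.

No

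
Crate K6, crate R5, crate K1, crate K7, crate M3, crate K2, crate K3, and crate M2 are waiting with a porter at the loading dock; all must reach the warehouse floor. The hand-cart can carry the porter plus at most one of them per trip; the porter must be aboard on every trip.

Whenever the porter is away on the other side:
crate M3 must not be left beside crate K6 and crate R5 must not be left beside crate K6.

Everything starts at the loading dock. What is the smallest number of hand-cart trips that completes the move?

17

Counting alone: the porter can take at most 1 across per trip to the warehouse floor, so moving all 8 needs at least 8 loaded trips out, with a return between consecutive ones — at least 15 crossings.
The safety rule pushes this higher. Following every safe sequence of crossings, the most of the 8 that can be at the warehouse floor as the hand-cart arrives there on crossing 15 is 7 — never all 8.
So no plan with fewer than 17 crossings exists, and this one achieves 17:
1. Porter goes to the warehouse floor with crate K6.  [the loading dock: crate K1, crate K2, crate K3, crate K7, crate M2, crate M3, crate R5 | the warehouse floor: crate K6]
2. Porter goes back to the loading dock alone.  [the loading dock: crate K1, crate K2, crate K3, crate K7, crate M2, crate M3, crate R5 | the warehouse floor: crate K6]
3. Porter goes to the warehouse floor with crate R5.  [the loading dock: crate K1, crate K2, crate K3, crate K7, crate M2, crate M3 | the warehouse floor: crate K6, crate R5]
4. Porter goes back to the loading dock with crate K6.  [the loading dock: crate K1, crate K2, crate K3, crate K6, crate K7, crate M2, crate M3 | the warehouse floor: crate R5]
5. Porter goes to the warehouse floor with crate M3.  [the loading dock: crate K1, crate K2, crate K3, crate K6, crate K7, crate M2 | the warehouse floor: crate M3, crate R5]
6. Porter goes back to the loading dock alone.  [the loading dock: crate K1, crate K2, crate K3, crate K6, crate K7, crate M2 | the warehouse floor: crate M3, crate R5]
7. Porter goes to the warehouse floor with crate K1.  [the loading dock: crate K2, crate K3, crate K6, crate K7, crate M2 | the warehouse floor: crate K1, crate M3, crate R5]
8. Porter goes back to the loading dock alone.  [the loading dock: crate K2, crate K3, crate K6, crate K7, crate M2 | the warehouse floor: crate K1, crate M3, crate R5]
9. Porter goes to the warehouse floor with crate K7.  [the loading dock: crate K2, crate K3, crate K6, crate M2 | the warehouse floor: crate K1, crate K7, crate M3, crate R5]
10. Porter goes back to the loading dock alone.  [the loading dock: crate K2, crate K3, crate K6, crate M2 | the warehouse floor: crate K1, crate K7, crate M3, crate R5]
11. Porter goes to the warehouse floor with crate K2.  [the loading dock: crate K3, crate K6, crate M2 | the warehouse floor: crate K1, crate K2, crate K7, crate M3, crate R5]
12. Porter goes back to the loading dock alone.  [the loading dock: crate K3, crate K6, crate M2 | the warehouse floor: crate K1, crate K2, crate K7, crate M3, crate R5]
13. Porter goes to the warehouse floor with crate K3.  [the loading dock: crate K6, crate M2 | the warehouse floor: crate K1, crate K2, crate K3, crate K7, crate M3, crate R5]
14. Porter goes back to the loading dock alone.  [the loading dock: crate K6, crate M2 | the warehouse floor: crate K1, crate K2, crate K3, crate K7, crate M3, crate R5]
15. Porter goes to the warehouse floor with crate M2.  [the loading dock: crate K6 | the warehouse floor: crate K1, crate K2, crate K3, crate K7, crate M2, crate M3, crate R5]
16. Porter goes back to the loading dock alone.  [the loading dock: crate K6 | the warehouse floor: crate K1, crate K2, crate K3, crate K7, crate M2, crate M3, crate R5]
17. Porter goes to the warehouse floor with crate K6.  [the loading dock: — | the warehouse floor: crate K1, crate K2, crate K3, crate K6, crate K7, crate M2, crate M3, crate R5]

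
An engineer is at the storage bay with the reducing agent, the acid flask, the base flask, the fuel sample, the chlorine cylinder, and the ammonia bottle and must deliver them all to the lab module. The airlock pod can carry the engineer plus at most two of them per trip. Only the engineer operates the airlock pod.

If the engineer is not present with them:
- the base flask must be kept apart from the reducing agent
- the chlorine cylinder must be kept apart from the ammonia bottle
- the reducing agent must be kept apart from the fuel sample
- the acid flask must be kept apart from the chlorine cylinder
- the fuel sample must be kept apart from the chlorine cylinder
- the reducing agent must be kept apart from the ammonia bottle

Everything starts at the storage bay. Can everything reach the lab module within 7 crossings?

Yes

Yes — this plan uses 7 crossings (≤ 7):
1. Engineer goes to the lab module with the chlorine cylinder and the reducing agent.
2. Engineer goes back to the storage bay alone.
3. Engineer goes to the lab module with the acid flask and the base flask.
4. Engineer goes back to the storage bay with the chlorine cylinder and the reducing agent.
5. Engineer goes to the lab module with the ammonia bottle and the fuel sample.
6. Engineer goes back to the storage bay alone.
7. Engineer goes to the lab module with the chlorine cylinder and the reducing agent.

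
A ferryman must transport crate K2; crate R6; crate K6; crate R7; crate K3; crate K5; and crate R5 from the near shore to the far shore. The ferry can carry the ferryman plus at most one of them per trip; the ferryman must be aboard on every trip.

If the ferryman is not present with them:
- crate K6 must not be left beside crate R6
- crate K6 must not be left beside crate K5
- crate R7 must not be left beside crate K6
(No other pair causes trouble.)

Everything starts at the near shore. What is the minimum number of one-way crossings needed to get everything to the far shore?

Following every safe sequence of crossings from the start, the most of the 7 that can be at the far shore as the ferry arrives there on crossings 1, 3, 5, 7, 9 is 1, 2, 3, 4, 5 respectively; the best ever achieved is 5 of 7.
From crossing 11 on, no configuration arises that was not already reachable earlier: only 72 distinct safe configurations (who is on which side, and where the ferry is) can ever be reached, none of them has everyone across, and every continuation just revisits them. So no valid plan exists.

impossible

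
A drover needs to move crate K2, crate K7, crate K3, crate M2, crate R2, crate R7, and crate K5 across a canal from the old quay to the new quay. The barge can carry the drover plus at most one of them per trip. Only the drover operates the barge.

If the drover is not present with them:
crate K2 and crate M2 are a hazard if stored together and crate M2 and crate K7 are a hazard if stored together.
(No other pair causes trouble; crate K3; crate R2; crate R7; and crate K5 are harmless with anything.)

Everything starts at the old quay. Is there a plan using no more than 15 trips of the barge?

Yes — this plan uses 15 crossings (≤ 15):
1. Drover goes to the new quay with crate M2.
2. Drover goes back to the old quay alone.
3. Drover goes to the new quay with crate K2.
4. Drover goes back to the old quay with crate M2.
5. Drover goes to the new quay with crate K7.
6. Drover goes back to the old quay alone.
7. Drover goes to the new quay with crate K3.
8. Drover goes back to the old quay alone.
9. Drover goes to the new quay with crate R2.
10. Drover goes back to the old quay alone.
11. Drover goes to the new quay with crate R7.
12. Drover goes back to the old quay alone.
13. Drover goes to the new quay with crate K5.
14. Drover goes back to the old quay alone.
15. Drover goes to the new quay with crate M2.

Yes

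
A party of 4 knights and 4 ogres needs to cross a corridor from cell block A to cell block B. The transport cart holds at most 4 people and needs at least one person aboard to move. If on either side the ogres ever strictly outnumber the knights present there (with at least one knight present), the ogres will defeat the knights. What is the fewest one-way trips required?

Counting alone: each trip to cell block B takes at most 4 across and each return brings at least 1 back, so after t trips out (and t−1 returns) at most 4t − (t−1) of the 8 are across; that first reaches 8 at t = 3, so at least 5 crossings are needed.
The plan below uses exactly 5 crossings, so it is optimal:
1. 2 ogres → cell block B.  (cell block A: 4K 2O; cell block B: 0K 2O)
2. 1 ogre ← cell block A.  (cell block A: 4K 3O; cell block B: 0K 1O)
3. 4 knights → cell block B.  (cell block A: 0K 3O; cell block B: 4K 1O)
4. 1 ogre ← cell block A.  (cell block A: 0K 4O; cell block B: 4K 0O)
5. 4 ogres → cell block B.  (cell block A: 0K 0O; cell block B: 4K 4O)

5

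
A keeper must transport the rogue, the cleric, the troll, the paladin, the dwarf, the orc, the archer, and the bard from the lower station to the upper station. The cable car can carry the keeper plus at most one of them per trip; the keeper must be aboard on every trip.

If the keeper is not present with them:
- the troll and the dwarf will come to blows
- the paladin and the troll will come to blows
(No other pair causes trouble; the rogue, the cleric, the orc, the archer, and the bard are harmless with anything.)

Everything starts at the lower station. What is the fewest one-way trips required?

17

Counting alone: the keeper can take at most 1 across per trip to the upper station, so moving all 8 needs at least 8 loaded trips out, with a return between consecutive ones — at least 15 crossings.
The safety rule pushes this higher. Following every safe sequence of crossings, the most of the 8 that can be at the upper station as the cable car arrives there on crossing 15 is 7 — never all 8.
So no plan with fewer than 17 crossings exists, and this one achieves 17:
1. Keeper goes to the upper station with the troll.
2. Keeper goes back to the lower station alone.
3. Keeper goes to the upper station with the rogue.
4. Keeper goes back to the lower station alone.
5. Keeper goes to the upper station with the cleric.
6. Keeper goes back to the lower station alone.
7. Keeper goes to the upper station with the paladin.
8. Keeper goes back to the lower station with the troll.
9. Keeper goes to the upper station with the dwarf.
10. Keeper goes back to the lower station alone.
11. Keeper goes to the upper station with the orc.
12. Keeper goes back to the lower station alone.
13. Keeper goes to the upper station with the archer.
14. Keeper goes back to the lower station alone.
15. Keeper goes to the upper station with the bard.
16. Keeper goes back to the lower station alone.
17. Keeper goes to the upper station with the troll.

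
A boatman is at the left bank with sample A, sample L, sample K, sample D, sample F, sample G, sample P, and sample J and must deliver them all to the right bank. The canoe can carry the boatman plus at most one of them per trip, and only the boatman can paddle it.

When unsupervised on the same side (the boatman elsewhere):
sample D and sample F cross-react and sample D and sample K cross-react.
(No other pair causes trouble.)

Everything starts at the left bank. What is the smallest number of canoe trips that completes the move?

17

Counting alone: the boatman can take at most 1 across per trip to the right bank, so moving all 8 needs at least 8 loaded trips out, with a return between consecutive ones — at least 15 crossings.
The safety rule pushes this higher. Following every safe sequence of crossings, the most of the 8 that can be at the right bank as the canoe arrives there on crossing 15 is 7 — never all 8.
So no plan with fewer than 17 crossings exists, and this one achieves 17:
1. Boatman goes to the right bank with sample D.  [the left bank: sample A, sample F, sample G, sample J, sample K, sample L, sample P | the right bank: sample D]
2. Boatman goes back to the left bank alone.  [the left bank: sample A, sample F, sample G, sample J, sample K, sample L, sample P | the right bank: sample D]
3. Boatman goes to the right bank with sample A.  [the left bank: sample F, sample G, sample J, sample K, sample L, sample P | the right bank: sample A, sample D]
4. Boatman goes back to the left bank alone.  [the left bank: sample F, sample G, sample J, sample K, sample L, sample P | the right bank: sample A, sample D]
5. Boatman goes to the right bank with sample L.  [the left bank: sample F, sample G, sample J, sample K, sample P | the right bank: sample A, sample D, sample L]
6. Boatman goes back to the left bank alone.  [the left bank: sample F, sample G, sample J, sample K, sample P | the right bank: sample A, sample D, sample L]
7. Boatman goes to the right bank with sample K.  [the left bank: sample F, sample G, sample J, sample P | the right bank: sample A, sample D, sample K, sample L]
8. Boatman goes back to the left bank with sample D.  [the left bank: sample D, sample F, sample G, sample J, sample P | the right bank: sample A, sample K, sample L]
9. Boatman goes to the right bank with sample F.  [the left bank: sample D, sample G, sample J, sample P | the right bank: sample A, sample F, sample K, sample L]
10. Boatman goes back to the left bank alone.  [the left bank: sample D, sample G, sample J, sample P | the right bank: sample A, sample F, sample K, sample L]
11. Boatman goes to the right bank with sample G.  [the left bank: sample D, sample J, sample P | the right bank: sample A, sample F, sample G, sample K, sample L]
12. Boatman goes back to the left bank alone.  [the left bank: sample D, sample J, sample P | the right bank: sample A, sample F, sample G, sample K, sample L]
13. Boatman goes to the right bank with sample P.  [the left bank: sample D, sample J | the right bank: sample A, sample F, sample G, sample K, sample L, sample P]
14. Boatman goes back to the left bank alone.  [the left bank: sample D, sample J | the right bank: sample A, sample F, sample G, sample K, sample L, sample P]
15. Boatman goes to the right bank with sample J.  [the left bank: sample D | the right bank: sample A, sample F, sample G, sample J, sample K, sample L, sample P]
16. Boatman goes back to the left bank alone.  [the left bank: sample D | the right bank: sample A, sample F, sample G, sample J, sample K, sample L, sample P]
17. Boatman goes to the right bank with sample D.  [the left bank: — | the right bank: sample A, sample D, sample F, sample G, sample J, sample K, sample L, sample P]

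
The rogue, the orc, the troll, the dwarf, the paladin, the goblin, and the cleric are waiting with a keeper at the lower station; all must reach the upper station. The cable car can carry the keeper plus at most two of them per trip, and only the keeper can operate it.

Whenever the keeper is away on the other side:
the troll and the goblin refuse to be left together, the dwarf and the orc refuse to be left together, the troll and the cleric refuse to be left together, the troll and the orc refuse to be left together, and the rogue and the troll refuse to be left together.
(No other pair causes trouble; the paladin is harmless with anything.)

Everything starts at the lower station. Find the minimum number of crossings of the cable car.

9

Counting alone: the keeper can take at most 2 across per trip to the upper station, so moving all 7 needs at least 4 loaded trips out, with a return between consecutive ones — at least 7 crossings.
The safety rule pushes this higher. Following every safe sequence of crossings, the most of the 7 that can be at the upper station as the cable car arrives there on crossing 7 is 6 — never all 7.
So no plan with fewer than 9 crossings exists, and this one achieves 9:
1. Keeper goes to the upper station with the orc and the troll.
2. Keeper goes back to the lower station with the orc.
3. Keeper goes to the upper station with the orc and the rogue.
4. Keeper goes back to the lower station with the troll.
5. Keeper goes to the upper station with the paladin and the troll.
6. Keeper goes back to the lower station with the troll.
7. Keeper goes to the upper station with the cleric and the goblin.
8. Keeper goes back to the lower station alone.
9. Keeper goes to the upper station with the dwarf and the troll.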